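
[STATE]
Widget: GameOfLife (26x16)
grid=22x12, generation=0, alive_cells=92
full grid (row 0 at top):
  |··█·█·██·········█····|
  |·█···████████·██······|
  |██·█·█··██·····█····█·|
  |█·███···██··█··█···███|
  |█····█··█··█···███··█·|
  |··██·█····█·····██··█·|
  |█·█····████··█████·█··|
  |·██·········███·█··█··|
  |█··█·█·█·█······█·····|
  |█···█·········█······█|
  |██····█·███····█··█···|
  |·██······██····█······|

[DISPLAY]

Gen: 0                    
··█·█·██·········█····    
·█···████████·██······    
██·█·█··██·····█····█·    
█·███···██··█··█···███    
█····█··█··█···███··█·    
··██·█····█·····██··█·    
█·█····████··█████·█··    
·██·········███·█··█··    
█··█·█·█·█······█·····    
█···█·········█······█    
██····█·███····█··█···    
·██······██····█······    
                          
                          
                          


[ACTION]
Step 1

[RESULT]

Gen: 1                    
·········███··········    
██·█······██··███·····    
█··█·█······██·██··███    
█·██·█·█··█···██···█·█    
·····█··█·██···█·██···    
··███·██··██·······██·    
········█████······██·    
█·██··██··█·█·····█···    
█·███·········█·······    
█···████··█····█······    
█·█·····█·█···██······    
███·····█·█···········    
                          
                          
                          


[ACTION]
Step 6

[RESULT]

Gen: 7                    
██········█·█·········    
█·········██·█·····█··    
·█·····██····██··██·██    
······█·███··██·····██    
········█·██··██···█·█    
······█··███··██····█·    
····█·██··███·█·······    
···█·█·████·██·█······    
·█··███·█····█·█······    
·█·██·█·█····█·█······    
·█·██·██··············    
······················    
                          
                          
                          


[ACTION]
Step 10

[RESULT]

Gen: 17                   
██···············█·██·    
██··············█····█    
······██·········██··█    
······██·········█·██·    
·····███··············    
····█·················    
····█·█···············    
····█··█·······█······    
·····██·······█·█·····    
···············██·····    
······················    
······················    
                          
                          
                          


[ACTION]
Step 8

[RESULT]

Gen: 25                   
██····················    
██····················    
······················    
······················    
··█···················    
·██···················    
██····················    
·██············█······    
··██··██······█·█·····    
···██··█·······██·····    
····███···············    
·····█················    
                          
                          
                          


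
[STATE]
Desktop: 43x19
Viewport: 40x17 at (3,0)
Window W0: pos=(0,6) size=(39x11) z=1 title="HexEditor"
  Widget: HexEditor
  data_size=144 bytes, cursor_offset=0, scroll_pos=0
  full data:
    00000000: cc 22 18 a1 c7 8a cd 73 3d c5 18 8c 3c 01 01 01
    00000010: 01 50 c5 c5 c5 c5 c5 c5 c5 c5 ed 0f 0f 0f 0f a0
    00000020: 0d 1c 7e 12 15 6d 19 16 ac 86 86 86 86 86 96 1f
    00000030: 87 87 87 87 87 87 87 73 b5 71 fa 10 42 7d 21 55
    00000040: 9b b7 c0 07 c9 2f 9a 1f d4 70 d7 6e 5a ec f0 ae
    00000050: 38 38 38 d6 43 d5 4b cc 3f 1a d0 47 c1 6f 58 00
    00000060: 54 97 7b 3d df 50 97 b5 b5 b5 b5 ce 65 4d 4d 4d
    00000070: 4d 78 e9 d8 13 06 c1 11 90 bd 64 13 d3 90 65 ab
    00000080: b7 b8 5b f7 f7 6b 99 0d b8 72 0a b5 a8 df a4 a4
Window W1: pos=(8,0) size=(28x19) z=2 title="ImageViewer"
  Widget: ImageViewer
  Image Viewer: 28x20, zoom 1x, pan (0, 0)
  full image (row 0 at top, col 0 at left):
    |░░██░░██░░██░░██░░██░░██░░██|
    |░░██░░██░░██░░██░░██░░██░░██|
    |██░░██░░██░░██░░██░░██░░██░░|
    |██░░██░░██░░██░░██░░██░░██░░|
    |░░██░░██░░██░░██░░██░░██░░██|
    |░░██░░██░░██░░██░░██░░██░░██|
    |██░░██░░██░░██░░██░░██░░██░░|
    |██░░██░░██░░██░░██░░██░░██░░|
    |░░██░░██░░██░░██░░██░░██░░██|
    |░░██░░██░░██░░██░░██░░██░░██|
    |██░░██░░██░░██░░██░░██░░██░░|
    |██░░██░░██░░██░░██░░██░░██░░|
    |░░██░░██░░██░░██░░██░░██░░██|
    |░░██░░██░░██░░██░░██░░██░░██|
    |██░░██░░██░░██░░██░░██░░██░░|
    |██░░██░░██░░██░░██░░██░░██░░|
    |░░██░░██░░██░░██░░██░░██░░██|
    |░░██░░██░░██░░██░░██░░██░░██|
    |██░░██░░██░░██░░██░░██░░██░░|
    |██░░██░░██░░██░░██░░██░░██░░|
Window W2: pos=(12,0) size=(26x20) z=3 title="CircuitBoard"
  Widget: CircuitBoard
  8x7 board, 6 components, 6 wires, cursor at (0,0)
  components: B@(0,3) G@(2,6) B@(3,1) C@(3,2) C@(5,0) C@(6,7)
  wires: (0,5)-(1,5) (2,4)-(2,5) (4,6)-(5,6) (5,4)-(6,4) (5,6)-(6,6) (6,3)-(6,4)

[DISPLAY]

     ┏━━━┏━━━━━━━━━━━━━━━━━━━━━━━━┓     
     ┃ Im┃ CircuitBoard           ┃     
     ┠───┠────────────────────────┨     
     ┃░░█┃   0 1 2 3 4 5 6 7      ┃     
     ┃░░█┃0  [.]          B       ┃     
     ┃██░┃                        ┃     
━━━━━┃██░┃1                       ┃┓    
exEdi┃░░█┃                        ┃┃    
─────┃░░█┃2                   · ─ ┃┨    
00000┃██░┃                        ┃┃    
00001┃██░┃3       B   C           ┃┃    
00002┃░░█┃                        ┃┃    
00003┃░░█┃4                       ┃┃    
00004┃██░┃                        ┃┃    
00005┃██░┃5   C               ·   ┃┃    
00006┃░░█┃                    │   ┃┃    
━━━━━┃░░█┃6               · ─ ·   ┃┛    


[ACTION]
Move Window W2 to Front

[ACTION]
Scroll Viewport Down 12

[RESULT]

     ┠───┠────────────────────────┨     
     ┃░░█┃   0 1 2 3 4 5 6 7      ┃     
     ┃░░█┃0  [.]          B       ┃     
     ┃██░┃                        ┃     
━━━━━┃██░┃1                       ┃┓    
exEdi┃░░█┃                        ┃┃    
─────┃░░█┃2                   · ─ ┃┨    
00000┃██░┃                        ┃┃    
00001┃██░┃3       B   C           ┃┃    
00002┃░░█┃                        ┃┃    
00003┃░░█┃4                       ┃┃    
00004┃██░┃                        ┃┃    
00005┃██░┃5   C               ·   ┃┃    
00006┃░░█┃                    │   ┃┃    
━━━━━┃░░█┃6               · ─ ·   ┃┛    
     ┃██░┃Cursor: (0,0)           ┃     
     ┗━━━┃                        ┃     


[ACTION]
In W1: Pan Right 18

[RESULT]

     ┠───┠────────────────────────┨     
     ┃██░┃   0 1 2 3 4 5 6 7      ┃     
     ┃██░┃0  [.]          B       ┃     
     ┃░░█┃                        ┃     
━━━━━┃░░█┃1                       ┃┓    
exEdi┃██░┃                        ┃┃    
─────┃██░┃2                   · ─ ┃┨    
00000┃░░█┃                        ┃┃    
00001┃░░█┃3       B   C           ┃┃    
00002┃██░┃                        ┃┃    
00003┃██░┃4                       ┃┃    
00004┃░░█┃                        ┃┃    
00005┃░░█┃5   C               ·   ┃┃    
00006┃██░┃                    │   ┃┃    
━━━━━┃██░┃6               · ─ ·   ┃┛    
     ┃░░█┃Cursor: (0,0)           ┃     
     ┗━━━┃                        ┃     


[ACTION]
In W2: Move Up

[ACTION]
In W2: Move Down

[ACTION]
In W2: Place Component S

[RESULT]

     ┠───┠────────────────────────┨     
     ┃██░┃   0 1 2 3 4 5 6 7      ┃     
     ┃██░┃0               B       ┃     
     ┃░░█┃                        ┃     
━━━━━┃░░█┃1  [S]                  ┃┓    
exEdi┃██░┃                        ┃┃    
─────┃██░┃2                   · ─ ┃┨    
00000┃░░█┃                        ┃┃    
00001┃░░█┃3       B   C           ┃┃    
00002┃██░┃                        ┃┃    
00003┃██░┃4                       ┃┃    
00004┃░░█┃                        ┃┃    
00005┃░░█┃5   C               ·   ┃┃    
00006┃██░┃                    │   ┃┃    
━━━━━┃██░┃6               · ─ ·   ┃┛    
     ┃░░█┃Cursor: (1,0)           ┃     
     ┗━━━┃                        ┃     


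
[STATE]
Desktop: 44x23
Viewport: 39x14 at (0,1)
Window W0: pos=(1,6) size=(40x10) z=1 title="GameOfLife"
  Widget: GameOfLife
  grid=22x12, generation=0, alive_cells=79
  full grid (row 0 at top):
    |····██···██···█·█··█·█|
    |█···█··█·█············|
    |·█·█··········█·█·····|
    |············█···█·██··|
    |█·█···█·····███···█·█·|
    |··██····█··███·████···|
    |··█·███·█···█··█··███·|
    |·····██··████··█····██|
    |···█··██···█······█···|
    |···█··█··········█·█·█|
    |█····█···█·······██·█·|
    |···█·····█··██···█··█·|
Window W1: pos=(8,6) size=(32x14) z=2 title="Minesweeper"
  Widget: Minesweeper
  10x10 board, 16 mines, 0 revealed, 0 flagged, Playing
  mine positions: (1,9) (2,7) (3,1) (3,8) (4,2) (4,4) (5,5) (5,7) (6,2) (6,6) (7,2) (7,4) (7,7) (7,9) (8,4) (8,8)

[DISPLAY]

                                       
                                       
                                       
                                       
                                       
 ┏━━━━━━┏━━━━━━━━━━━━━━━━━━━━━━━━━━━━━━
 ┃ GameO┃ Minesweeper                  
 ┠──────┠──────────────────────────────
 ┃Gen: 0┃■■■■■■■■■■                    
 ┃······┃■■■■■■■■■■                    
 ┃█·█···┃■■■■■■■■■■                    
 ┃··██··┃■■■■■■■■■■                    
 ┃··█·██┃■■■■■■■■■■                    
 ┃·····█┃■■■■■■■■■■                    


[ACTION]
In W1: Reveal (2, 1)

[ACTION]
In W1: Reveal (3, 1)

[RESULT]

                                       
                                       
                                       
                                       
                                       
 ┏━━━━━━┏━━━━━━━━━━━━━━━━━━━━━━━━━━━━━━
 ┃ GameO┃ Minesweeper                  
 ┠──────┠──────────────────────────────
 ┃Gen: 0┃■■■■■■■■■■                    
 ┃······┃■■■■■■■■■✹                    
 ┃█·█···┃■1■■■■■✹■■                    
 ┃··██··┃■✹■■■■■■✹■                    
 ┃··█·██┃■■✹■✹■■■■■                    
 ┃·····█┃■■■■■✹■✹■■                    


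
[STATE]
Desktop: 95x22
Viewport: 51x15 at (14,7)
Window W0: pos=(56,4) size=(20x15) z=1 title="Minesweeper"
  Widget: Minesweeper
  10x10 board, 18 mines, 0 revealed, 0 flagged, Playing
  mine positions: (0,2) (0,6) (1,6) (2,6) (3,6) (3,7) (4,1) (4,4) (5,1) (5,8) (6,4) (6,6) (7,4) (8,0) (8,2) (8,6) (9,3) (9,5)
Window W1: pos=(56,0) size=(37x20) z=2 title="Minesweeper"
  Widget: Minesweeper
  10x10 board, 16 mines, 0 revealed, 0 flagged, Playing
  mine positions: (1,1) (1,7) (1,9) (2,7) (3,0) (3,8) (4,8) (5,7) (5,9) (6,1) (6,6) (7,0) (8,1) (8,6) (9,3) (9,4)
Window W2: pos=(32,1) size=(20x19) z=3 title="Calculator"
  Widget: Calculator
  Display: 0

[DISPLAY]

                  ┃├───┼───┼───┼───┤ ┃    ┃■■■■■■■■
                  ┃│ 4 │ 5 │ 6 │ × │ ┃    ┃■■■■■■■■
                  ┃├───┼───┼───┼───┤ ┃    ┃■■■■■■■■
                  ┃│ 1 │ 2 │ 3 │ - │ ┃    ┃■■■■■■■■
                  ┃├───┼───┼───┼───┤ ┃    ┃■■■■■■■■
                  ┃│ 0 │ . │ = │ + │ ┃    ┃■■■■■■■■
                  ┃├───┼───┼───┼───┤ ┃    ┃        
                  ┃│ C │ MC│ MR│ M+│ ┃    ┃        
                  ┃└───┴───┴───┴───┘ ┃    ┃        
                  ┃                  ┃    ┃        
                  ┃                  ┃    ┃        
                  ┃                  ┃    ┃        
                  ┗━━━━━━━━━━━━━━━━━━┛    ┗━━━━━━━━
                                                   
                                                   


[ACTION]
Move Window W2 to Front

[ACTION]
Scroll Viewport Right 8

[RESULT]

          ┃├───┼───┼───┼───┤ ┃    ┃■■■■■■■■■■      
          ┃│ 4 │ 5 │ 6 │ × │ ┃    ┃■■■■■■■■■■      
          ┃├───┼───┼───┼───┤ ┃    ┃■■■■■■■■■■      
          ┃│ 1 │ 2 │ 3 │ - │ ┃    ┃■■■■■■■■■■      
          ┃├───┼───┼───┼───┤ ┃    ┃■■■■■■■■■■      
          ┃│ 0 │ . │ = │ + │ ┃    ┃■■■■■■■■■■      
          ┃├───┼───┼───┼───┤ ┃    ┃                
          ┃│ C │ MC│ MR│ M+│ ┃    ┃                
          ┃└───┴───┴───┴───┘ ┃    ┃                
          ┃                  ┃    ┃                
          ┃                  ┃    ┃                
          ┃                  ┃    ┃                
          ┗━━━━━━━━━━━━━━━━━━┛    ┗━━━━━━━━━━━━━━━━
                                                   
                                                   


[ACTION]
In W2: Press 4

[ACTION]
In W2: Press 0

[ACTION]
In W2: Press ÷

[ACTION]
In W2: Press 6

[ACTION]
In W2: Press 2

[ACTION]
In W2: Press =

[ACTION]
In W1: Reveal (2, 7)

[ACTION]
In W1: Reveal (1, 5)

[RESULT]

          ┃├───┼───┼───┼───┤ ┃    ┃■■■■■■■■✹■      
          ┃│ 4 │ 5 │ 6 │ × │ ┃    ┃■■■■■■■✹■✹      
          ┃├───┼───┼───┼───┤ ┃    ┃■✹■■■■✹■■■      
          ┃│ 1 │ 2 │ 3 │ - │ ┃    ┃✹■■■■■■■■■      
          ┃├───┼───┼───┼───┤ ┃    ┃■✹■■■■✹■■■      
          ┃│ 0 │ . │ = │ + │ ┃    ┃■■■✹✹■■■■■      
          ┃├───┼───┼───┼───┤ ┃    ┃                
          ┃│ C │ MC│ MR│ M+│ ┃    ┃                
          ┃└───┴───┴───┴───┘ ┃    ┃                
          ┃                  ┃    ┃                
          ┃                  ┃    ┃                
          ┃                  ┃    ┃                
          ┗━━━━━━━━━━━━━━━━━━┛    ┗━━━━━━━━━━━━━━━━
                                                   
                                                   


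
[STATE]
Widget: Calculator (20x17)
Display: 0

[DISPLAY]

                   0
┌───┬───┬───┬───┐   
│ 7 │ 8 │ 9 │ ÷ │   
├───┼───┼───┼───┤   
│ 4 │ 5 │ 6 │ × │   
├───┼───┼───┼───┤   
│ 1 │ 2 │ 3 │ - │   
├───┼───┼───┼───┤   
│ 0 │ . │ = │ + │   
├───┼───┼───┼───┤   
│ C │ MC│ MR│ M+│   
└───┴───┴───┴───┘   
                    
                    
                    
                    
                    


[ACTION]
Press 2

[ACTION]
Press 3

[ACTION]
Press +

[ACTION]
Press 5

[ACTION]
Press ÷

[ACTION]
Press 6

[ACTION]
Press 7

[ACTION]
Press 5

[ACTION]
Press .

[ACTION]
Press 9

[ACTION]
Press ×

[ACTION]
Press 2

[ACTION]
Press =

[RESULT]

       0.08285249298
┌───┬───┬───┬───┐   
│ 7 │ 8 │ 9 │ ÷ │   
├───┼───┼───┼───┤   
│ 4 │ 5 │ 6 │ × │   
├───┼───┼───┼───┤   
│ 1 │ 2 │ 3 │ - │   
├───┼───┼───┼───┤   
│ 0 │ . │ = │ + │   
├───┼───┼───┼───┤   
│ C │ MC│ MR│ M+│   
└───┴───┴───┴───┘   
                    
                    
                    
                    
                    


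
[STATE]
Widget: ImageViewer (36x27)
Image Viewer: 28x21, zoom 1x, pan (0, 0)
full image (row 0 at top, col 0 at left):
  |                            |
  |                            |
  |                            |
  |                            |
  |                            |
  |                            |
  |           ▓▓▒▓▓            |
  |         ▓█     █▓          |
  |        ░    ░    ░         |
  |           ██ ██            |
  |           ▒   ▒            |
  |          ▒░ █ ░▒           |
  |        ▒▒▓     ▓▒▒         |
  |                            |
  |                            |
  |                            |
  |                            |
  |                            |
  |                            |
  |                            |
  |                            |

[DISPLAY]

                                    
                                    
                                    
                                    
                                    
                                    
           ▓▓▒▓▓                    
         ▓█     █▓                  
        ░    ░    ░                 
           ██ ██                    
           ▒   ▒                    
          ▒░ █ ░▒                   
        ▒▒▓     ▓▒▒                 
                                    
                                    
                                    
                                    
                                    
                                    
                                    
                                    
                                    
                                    
                                    
                                    
                                    
                                    


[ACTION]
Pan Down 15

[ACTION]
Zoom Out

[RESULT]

                                    
                                    
                                    
                                    
                                    
                                    
                                    
                                    
                                    
                                    
                                    
                                    
                                    
                                    
                                    
                                    
                                    
                                    
                                    
                                    
                                    
                                    
                                    
                                    
                                    
                                    
                                    


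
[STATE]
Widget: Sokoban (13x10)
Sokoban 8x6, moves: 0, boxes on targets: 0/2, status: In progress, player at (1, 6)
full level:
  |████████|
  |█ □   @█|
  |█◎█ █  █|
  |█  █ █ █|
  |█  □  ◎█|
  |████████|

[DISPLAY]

████████     
█ □   @█     
█◎█ █  █     
█  █ █ █     
█  □  ◎█     
████████     
Moves: 0  0/2
             
             
             


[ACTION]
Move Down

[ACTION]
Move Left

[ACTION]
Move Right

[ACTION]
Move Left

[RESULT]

████████     
█ □    █     
█◎█ █@ █     
█  █ █ █     
█  □  ◎█     
████████     
Moves: 4  0/2
             
             
             


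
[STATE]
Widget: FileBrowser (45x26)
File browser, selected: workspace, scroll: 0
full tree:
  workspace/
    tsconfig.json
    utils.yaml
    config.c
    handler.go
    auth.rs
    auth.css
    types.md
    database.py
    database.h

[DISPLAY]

> [-] workspace/                             
    tsconfig.json                            
    utils.yaml                               
    config.c                                 
    handler.go                               
    auth.rs                                  
    auth.css                                 
    types.md                                 
    database.py                              
    database.h                               
                                             
                                             
                                             
                                             
                                             
                                             
                                             
                                             
                                             
                                             
                                             
                                             
                                             
                                             
                                             
                                             


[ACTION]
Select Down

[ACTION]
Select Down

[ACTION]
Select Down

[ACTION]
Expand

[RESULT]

  [-] workspace/                             
    tsconfig.json                            
    utils.yaml                               
  > config.c                                 
    handler.go                               
    auth.rs                                  
    auth.css                                 
    types.md                                 
    database.py                              
    database.h                               
                                             
                                             
                                             
                                             
                                             
                                             
                                             
                                             
                                             
                                             
                                             
                                             
                                             
                                             
                                             
                                             


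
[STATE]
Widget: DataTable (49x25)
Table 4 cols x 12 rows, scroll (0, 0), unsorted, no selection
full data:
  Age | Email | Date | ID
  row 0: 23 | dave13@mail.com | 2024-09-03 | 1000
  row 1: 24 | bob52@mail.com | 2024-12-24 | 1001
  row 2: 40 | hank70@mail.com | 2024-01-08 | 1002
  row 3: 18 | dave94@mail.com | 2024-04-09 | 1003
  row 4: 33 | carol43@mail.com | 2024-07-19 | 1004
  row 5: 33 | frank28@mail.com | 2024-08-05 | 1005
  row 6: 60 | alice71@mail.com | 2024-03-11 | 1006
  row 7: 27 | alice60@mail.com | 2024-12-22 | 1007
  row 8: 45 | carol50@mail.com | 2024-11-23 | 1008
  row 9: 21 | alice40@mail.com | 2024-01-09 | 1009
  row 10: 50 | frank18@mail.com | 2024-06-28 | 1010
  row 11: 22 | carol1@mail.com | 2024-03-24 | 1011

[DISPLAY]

Age│Email           │Date      │ID               
───┼────────────────┼──────────┼────             
23 │dave13@mail.com │2024-09-03│1000             
24 │bob52@mail.com  │2024-12-24│1001             
40 │hank70@mail.com │2024-01-08│1002             
18 │dave94@mail.com │2024-04-09│1003             
33 │carol43@mail.com│2024-07-19│1004             
33 │frank28@mail.com│2024-08-05│1005             
60 │alice71@mail.com│2024-03-11│1006             
27 │alice60@mail.com│2024-12-22│1007             
45 │carol50@mail.com│2024-11-23│1008             
21 │alice40@mail.com│2024-01-09│1009             
50 │frank18@mail.com│2024-06-28│1010             
22 │carol1@mail.com │2024-03-24│1011             
                                                 
                                                 
                                                 
                                                 
                                                 
                                                 
                                                 
                                                 
                                                 
                                                 
                                                 


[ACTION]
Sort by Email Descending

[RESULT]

Age│Email          ▼│Date      │ID               
───┼────────────────┼──────────┼────             
40 │hank70@mail.com │2024-01-08│1002             
33 │frank28@mail.com│2024-08-05│1005             
50 │frank18@mail.com│2024-06-28│1010             
18 │dave94@mail.com │2024-04-09│1003             
23 │dave13@mail.com │2024-09-03│1000             
45 │carol50@mail.com│2024-11-23│1008             
33 │carol43@mail.com│2024-07-19│1004             
22 │carol1@mail.com │2024-03-24│1011             
24 │bob52@mail.com  │2024-12-24│1001             
60 │alice71@mail.com│2024-03-11│1006             
27 │alice60@mail.com│2024-12-22│1007             
21 │alice40@mail.com│2024-01-09│1009             
                                                 
                                                 
                                                 
                                                 
                                                 
                                                 
                                                 
                                                 
                                                 
                                                 
                                                 


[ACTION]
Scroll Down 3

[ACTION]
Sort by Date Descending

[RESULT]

Age│Email           │Date     ▼│ID               
───┼────────────────┼──────────┼────             
24 │bob52@mail.com  │2024-12-24│1001             
27 │alice60@mail.com│2024-12-22│1007             
45 │carol50@mail.com│2024-11-23│1008             
23 │dave13@mail.com │2024-09-03│1000             
33 │frank28@mail.com│2024-08-05│1005             
33 │carol43@mail.com│2024-07-19│1004             
50 │frank18@mail.com│2024-06-28│1010             
18 │dave94@mail.com │2024-04-09│1003             
22 │carol1@mail.com │2024-03-24│1011             
60 │alice71@mail.com│2024-03-11│1006             
21 │alice40@mail.com│2024-01-09│1009             
40 │hank70@mail.com │2024-01-08│1002             
                                                 
                                                 
                                                 
                                                 
                                                 
                                                 
                                                 
                                                 
                                                 
                                                 
                                                 


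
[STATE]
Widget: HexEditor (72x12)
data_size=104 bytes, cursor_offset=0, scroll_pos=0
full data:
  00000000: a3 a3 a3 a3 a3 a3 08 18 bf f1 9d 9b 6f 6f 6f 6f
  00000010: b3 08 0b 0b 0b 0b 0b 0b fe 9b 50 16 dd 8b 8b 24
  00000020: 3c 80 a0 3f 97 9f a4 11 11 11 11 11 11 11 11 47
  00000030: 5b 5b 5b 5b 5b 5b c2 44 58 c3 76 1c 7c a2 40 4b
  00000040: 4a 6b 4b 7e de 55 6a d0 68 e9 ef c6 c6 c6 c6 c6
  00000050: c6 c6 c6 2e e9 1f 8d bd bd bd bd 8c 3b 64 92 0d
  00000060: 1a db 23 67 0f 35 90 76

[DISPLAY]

00000000  A3 a3 a3 a3 a3 a3 08 18  bf f1 9d 9b 6f 6f 6f 6f  |...........
00000010  b3 08 0b 0b 0b 0b 0b 0b  fe 9b 50 16 dd 8b 8b 24  |..........P
00000020  3c 80 a0 3f 97 9f a4 11  11 11 11 11 11 11 11 47  |<..?.......
00000030  5b 5b 5b 5b 5b 5b c2 44  58 c3 76 1c 7c a2 40 4b  |[[[[[[.DX.v
00000040  4a 6b 4b 7e de 55 6a d0  68 e9 ef c6 c6 c6 c6 c6  |JkK~.Uj.h..
00000050  c6 c6 c6 2e e9 1f 8d bd  bd bd bd 8c 3b 64 92 0d  |...........
00000060  1a db 23 67 0f 35 90 76                           |..#g.5.v   
                                                                        
                                                                        
                                                                        
                                                                        
                                                                        


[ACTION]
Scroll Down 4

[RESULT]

00000040  4a 6b 4b 7e de 55 6a d0  68 e9 ef c6 c6 c6 c6 c6  |JkK~.Uj.h..
00000050  c6 c6 c6 2e e9 1f 8d bd  bd bd bd 8c 3b 64 92 0d  |...........
00000060  1a db 23 67 0f 35 90 76                           |..#g.5.v   
                                                                        
                                                                        
                                                                        
                                                                        
                                                                        
                                                                        
                                                                        
                                                                        
                                                                        


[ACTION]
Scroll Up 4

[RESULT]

00000000  A3 a3 a3 a3 a3 a3 08 18  bf f1 9d 9b 6f 6f 6f 6f  |...........
00000010  b3 08 0b 0b 0b 0b 0b 0b  fe 9b 50 16 dd 8b 8b 24  |..........P
00000020  3c 80 a0 3f 97 9f a4 11  11 11 11 11 11 11 11 47  |<..?.......
00000030  5b 5b 5b 5b 5b 5b c2 44  58 c3 76 1c 7c a2 40 4b  |[[[[[[.DX.v
00000040  4a 6b 4b 7e de 55 6a d0  68 e9 ef c6 c6 c6 c6 c6  |JkK~.Uj.h..
00000050  c6 c6 c6 2e e9 1f 8d bd  bd bd bd 8c 3b 64 92 0d  |...........
00000060  1a db 23 67 0f 35 90 76                           |..#g.5.v   
                                                                        
                                                                        
                                                                        
                                                                        
                                                                        


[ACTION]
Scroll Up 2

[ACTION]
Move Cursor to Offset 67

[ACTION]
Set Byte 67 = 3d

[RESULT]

00000000  a3 a3 a3 a3 a3 a3 08 18  bf f1 9d 9b 6f 6f 6f 6f  |...........
00000010  b3 08 0b 0b 0b 0b 0b 0b  fe 9b 50 16 dd 8b 8b 24  |..........P
00000020  3c 80 a0 3f 97 9f a4 11  11 11 11 11 11 11 11 47  |<..?.......
00000030  5b 5b 5b 5b 5b 5b c2 44  58 c3 76 1c 7c a2 40 4b  |[[[[[[.DX.v
00000040  4a 6b 4b 3D de 55 6a d0  68 e9 ef c6 c6 c6 c6 c6  |JkK=.Uj.h..
00000050  c6 c6 c6 2e e9 1f 8d bd  bd bd bd 8c 3b 64 92 0d  |...........
00000060  1a db 23 67 0f 35 90 76                           |..#g.5.v   
                                                                        
                                                                        
                                                                        
                                                                        
                                                                        


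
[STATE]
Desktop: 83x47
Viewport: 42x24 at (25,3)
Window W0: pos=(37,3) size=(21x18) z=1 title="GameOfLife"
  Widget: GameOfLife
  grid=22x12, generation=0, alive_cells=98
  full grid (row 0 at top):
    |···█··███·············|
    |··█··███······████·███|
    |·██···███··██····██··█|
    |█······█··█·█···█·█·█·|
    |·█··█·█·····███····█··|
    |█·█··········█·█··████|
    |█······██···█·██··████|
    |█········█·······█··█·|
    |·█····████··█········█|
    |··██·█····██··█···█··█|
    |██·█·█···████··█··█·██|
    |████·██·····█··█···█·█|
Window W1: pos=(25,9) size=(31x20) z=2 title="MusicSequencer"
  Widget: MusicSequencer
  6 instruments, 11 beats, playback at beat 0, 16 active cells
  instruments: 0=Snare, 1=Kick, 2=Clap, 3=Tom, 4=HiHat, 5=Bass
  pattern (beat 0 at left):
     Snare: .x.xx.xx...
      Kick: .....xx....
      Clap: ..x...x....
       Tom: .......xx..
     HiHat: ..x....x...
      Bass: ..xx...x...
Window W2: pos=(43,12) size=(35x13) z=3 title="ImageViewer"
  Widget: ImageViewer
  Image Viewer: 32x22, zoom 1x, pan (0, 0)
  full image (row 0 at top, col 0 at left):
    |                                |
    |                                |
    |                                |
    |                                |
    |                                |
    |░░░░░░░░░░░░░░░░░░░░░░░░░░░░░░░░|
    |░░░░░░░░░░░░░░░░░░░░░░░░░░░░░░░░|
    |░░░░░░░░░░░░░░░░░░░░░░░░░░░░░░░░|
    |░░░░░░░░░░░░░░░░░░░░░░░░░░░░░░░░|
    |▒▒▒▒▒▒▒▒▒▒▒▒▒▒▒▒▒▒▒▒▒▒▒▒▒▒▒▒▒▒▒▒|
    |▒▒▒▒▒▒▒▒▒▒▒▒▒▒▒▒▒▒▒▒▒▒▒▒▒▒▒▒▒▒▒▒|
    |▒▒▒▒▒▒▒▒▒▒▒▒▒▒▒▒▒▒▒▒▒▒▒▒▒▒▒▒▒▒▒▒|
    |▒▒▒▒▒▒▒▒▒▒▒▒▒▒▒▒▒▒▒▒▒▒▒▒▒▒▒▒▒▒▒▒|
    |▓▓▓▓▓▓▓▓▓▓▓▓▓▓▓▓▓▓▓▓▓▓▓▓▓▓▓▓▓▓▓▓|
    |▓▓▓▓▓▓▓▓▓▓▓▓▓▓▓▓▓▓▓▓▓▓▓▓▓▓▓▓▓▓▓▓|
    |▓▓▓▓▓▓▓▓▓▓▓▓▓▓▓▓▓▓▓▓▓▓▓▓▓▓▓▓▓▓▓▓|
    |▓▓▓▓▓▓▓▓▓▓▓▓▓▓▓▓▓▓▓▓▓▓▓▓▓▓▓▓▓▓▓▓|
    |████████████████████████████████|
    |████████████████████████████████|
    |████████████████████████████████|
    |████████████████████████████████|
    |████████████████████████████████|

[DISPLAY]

            ┏━━━━━━━━━━━━━━━━━━━┓         
            ┃ GameOfLife        ┃         
            ┠───────────────────┨         
            ┃Gen: 0             ┃         
            ┃··█··███···········┃         
            ┃·█··███······████·█┃         
┏━━━━━━━━━━━━━━━━━━━━━━━━━━━━━┓·┃         
┃ MusicSequencer              ┃·┃         
┠─────────────────────────────┨█┃         
┃      ▼1234567890┏━━━━━━━━━━━━━━━━━━━━━━━
┃ Snare·█·██·██···┃ ImageViewer           
┃  Kick·····██····┠───────────────────────
┃  Clap··█···█····┃                       
┃   Tom·······██··┃                       
┃ HiHat··█····█···┃                       
┃  Bass··██···█···┃                       
┃                 ┃                       
┃                 ┃░░░░░░░░░░░░░░░░░░░░░░░
┃                 ┃░░░░░░░░░░░░░░░░░░░░░░░
┃                 ┃░░░░░░░░░░░░░░░░░░░░░░░
┃                 ┃░░░░░░░░░░░░░░░░░░░░░░░
┃                 ┗━━━━━━━━━━━━━━━━━━━━━━━
┃                             ┃           
┃                             ┃           


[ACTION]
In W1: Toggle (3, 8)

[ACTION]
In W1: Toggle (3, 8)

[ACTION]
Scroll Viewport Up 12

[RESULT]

                                          
                                          
                                          
            ┏━━━━━━━━━━━━━━━━━━━┓         
            ┃ GameOfLife        ┃         
            ┠───────────────────┨         
            ┃Gen: 0             ┃         
            ┃··█··███···········┃         
            ┃·█··███······████·█┃         
┏━━━━━━━━━━━━━━━━━━━━━━━━━━━━━┓·┃         
┃ MusicSequencer              ┃·┃         
┠─────────────────────────────┨█┃         
┃      ▼1234567890┏━━━━━━━━━━━━━━━━━━━━━━━
┃ Snare·█·██·██···┃ ImageViewer           
┃  Kick·····██····┠───────────────────────
┃  Clap··█···█····┃                       
┃   Tom·······██··┃                       
┃ HiHat··█····█···┃                       
┃  Bass··██···█···┃                       
┃                 ┃                       
┃                 ┃░░░░░░░░░░░░░░░░░░░░░░░
┃                 ┃░░░░░░░░░░░░░░░░░░░░░░░
┃                 ┃░░░░░░░░░░░░░░░░░░░░░░░
┃                 ┃░░░░░░░░░░░░░░░░░░░░░░░
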